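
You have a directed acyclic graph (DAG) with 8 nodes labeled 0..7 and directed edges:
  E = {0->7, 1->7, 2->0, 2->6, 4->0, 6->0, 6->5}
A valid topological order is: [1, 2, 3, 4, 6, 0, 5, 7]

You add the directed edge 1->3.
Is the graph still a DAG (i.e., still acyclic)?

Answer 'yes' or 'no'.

Given toposort: [1, 2, 3, 4, 6, 0, 5, 7]
Position of 1: index 0; position of 3: index 2
New edge 1->3: forward
Forward edge: respects the existing order. Still a DAG, same toposort still valid.
Still a DAG? yes

Answer: yes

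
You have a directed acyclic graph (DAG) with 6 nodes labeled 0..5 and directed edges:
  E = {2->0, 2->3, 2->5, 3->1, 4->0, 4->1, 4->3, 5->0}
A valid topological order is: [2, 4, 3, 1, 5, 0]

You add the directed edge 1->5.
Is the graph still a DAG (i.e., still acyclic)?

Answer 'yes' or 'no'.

Answer: yes

Derivation:
Given toposort: [2, 4, 3, 1, 5, 0]
Position of 1: index 3; position of 5: index 4
New edge 1->5: forward
Forward edge: respects the existing order. Still a DAG, same toposort still valid.
Still a DAG? yes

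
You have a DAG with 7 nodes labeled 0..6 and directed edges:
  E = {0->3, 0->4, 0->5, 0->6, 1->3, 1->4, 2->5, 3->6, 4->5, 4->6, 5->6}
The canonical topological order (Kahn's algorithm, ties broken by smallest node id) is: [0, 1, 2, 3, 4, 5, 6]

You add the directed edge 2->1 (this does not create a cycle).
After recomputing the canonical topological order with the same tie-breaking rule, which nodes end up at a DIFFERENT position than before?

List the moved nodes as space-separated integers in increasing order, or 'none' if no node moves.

Answer: 1 2

Derivation:
Old toposort: [0, 1, 2, 3, 4, 5, 6]
Added edge 2->1
Recompute Kahn (smallest-id tiebreak):
  initial in-degrees: [0, 1, 0, 2, 2, 3, 4]
  ready (indeg=0): [0, 2]
  pop 0: indeg[3]->1; indeg[4]->1; indeg[5]->2; indeg[6]->3 | ready=[2] | order so far=[0]
  pop 2: indeg[1]->0; indeg[5]->1 | ready=[1] | order so far=[0, 2]
  pop 1: indeg[3]->0; indeg[4]->0 | ready=[3, 4] | order so far=[0, 2, 1]
  pop 3: indeg[6]->2 | ready=[4] | order so far=[0, 2, 1, 3]
  pop 4: indeg[5]->0; indeg[6]->1 | ready=[5] | order so far=[0, 2, 1, 3, 4]
  pop 5: indeg[6]->0 | ready=[6] | order so far=[0, 2, 1, 3, 4, 5]
  pop 6: no out-edges | ready=[] | order so far=[0, 2, 1, 3, 4, 5, 6]
New canonical toposort: [0, 2, 1, 3, 4, 5, 6]
Compare positions:
  Node 0: index 0 -> 0 (same)
  Node 1: index 1 -> 2 (moved)
  Node 2: index 2 -> 1 (moved)
  Node 3: index 3 -> 3 (same)
  Node 4: index 4 -> 4 (same)
  Node 5: index 5 -> 5 (same)
  Node 6: index 6 -> 6 (same)
Nodes that changed position: 1 2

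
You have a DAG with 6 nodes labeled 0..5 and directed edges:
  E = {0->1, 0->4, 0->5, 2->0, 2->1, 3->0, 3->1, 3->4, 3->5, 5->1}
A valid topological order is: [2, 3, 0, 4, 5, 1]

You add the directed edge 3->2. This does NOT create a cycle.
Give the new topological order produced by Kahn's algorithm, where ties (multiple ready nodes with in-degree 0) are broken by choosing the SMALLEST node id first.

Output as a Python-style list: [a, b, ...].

Answer: [3, 2, 0, 4, 5, 1]

Derivation:
Old toposort: [2, 3, 0, 4, 5, 1]
Added edge: 3->2
Position of 3 (1) > position of 2 (0). Must reorder: 3 must now come before 2.
Run Kahn's algorithm (break ties by smallest node id):
  initial in-degrees: [2, 4, 1, 0, 2, 2]
  ready (indeg=0): [3]
  pop 3: indeg[0]->1; indeg[1]->3; indeg[2]->0; indeg[4]->1; indeg[5]->1 | ready=[2] | order so far=[3]
  pop 2: indeg[0]->0; indeg[1]->2 | ready=[0] | order so far=[3, 2]
  pop 0: indeg[1]->1; indeg[4]->0; indeg[5]->0 | ready=[4, 5] | order so far=[3, 2, 0]
  pop 4: no out-edges | ready=[5] | order so far=[3, 2, 0, 4]
  pop 5: indeg[1]->0 | ready=[1] | order so far=[3, 2, 0, 4, 5]
  pop 1: no out-edges | ready=[] | order so far=[3, 2, 0, 4, 5, 1]
  Result: [3, 2, 0, 4, 5, 1]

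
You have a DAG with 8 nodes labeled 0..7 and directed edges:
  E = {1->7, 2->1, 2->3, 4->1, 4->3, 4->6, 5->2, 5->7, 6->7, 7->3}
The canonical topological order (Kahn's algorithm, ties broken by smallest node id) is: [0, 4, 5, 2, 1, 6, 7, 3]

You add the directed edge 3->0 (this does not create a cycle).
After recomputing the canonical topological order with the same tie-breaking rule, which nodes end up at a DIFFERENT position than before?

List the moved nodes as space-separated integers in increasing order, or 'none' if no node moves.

Answer: 0 1 2 3 4 5 6 7

Derivation:
Old toposort: [0, 4, 5, 2, 1, 6, 7, 3]
Added edge 3->0
Recompute Kahn (smallest-id tiebreak):
  initial in-degrees: [1, 2, 1, 3, 0, 0, 1, 3]
  ready (indeg=0): [4, 5]
  pop 4: indeg[1]->1; indeg[3]->2; indeg[6]->0 | ready=[5, 6] | order so far=[4]
  pop 5: indeg[2]->0; indeg[7]->2 | ready=[2, 6] | order so far=[4, 5]
  pop 2: indeg[1]->0; indeg[3]->1 | ready=[1, 6] | order so far=[4, 5, 2]
  pop 1: indeg[7]->1 | ready=[6] | order so far=[4, 5, 2, 1]
  pop 6: indeg[7]->0 | ready=[7] | order so far=[4, 5, 2, 1, 6]
  pop 7: indeg[3]->0 | ready=[3] | order so far=[4, 5, 2, 1, 6, 7]
  pop 3: indeg[0]->0 | ready=[0] | order so far=[4, 5, 2, 1, 6, 7, 3]
  pop 0: no out-edges | ready=[] | order so far=[4, 5, 2, 1, 6, 7, 3, 0]
New canonical toposort: [4, 5, 2, 1, 6, 7, 3, 0]
Compare positions:
  Node 0: index 0 -> 7 (moved)
  Node 1: index 4 -> 3 (moved)
  Node 2: index 3 -> 2 (moved)
  Node 3: index 7 -> 6 (moved)
  Node 4: index 1 -> 0 (moved)
  Node 5: index 2 -> 1 (moved)
  Node 6: index 5 -> 4 (moved)
  Node 7: index 6 -> 5 (moved)
Nodes that changed position: 0 1 2 3 4 5 6 7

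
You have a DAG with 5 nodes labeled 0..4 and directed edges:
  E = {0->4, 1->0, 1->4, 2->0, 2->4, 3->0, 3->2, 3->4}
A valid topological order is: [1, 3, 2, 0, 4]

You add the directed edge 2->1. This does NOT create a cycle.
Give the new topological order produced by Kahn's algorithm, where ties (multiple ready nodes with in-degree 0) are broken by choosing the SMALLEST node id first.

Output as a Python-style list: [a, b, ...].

Old toposort: [1, 3, 2, 0, 4]
Added edge: 2->1
Position of 2 (2) > position of 1 (0). Must reorder: 2 must now come before 1.
Run Kahn's algorithm (break ties by smallest node id):
  initial in-degrees: [3, 1, 1, 0, 4]
  ready (indeg=0): [3]
  pop 3: indeg[0]->2; indeg[2]->0; indeg[4]->3 | ready=[2] | order so far=[3]
  pop 2: indeg[0]->1; indeg[1]->0; indeg[4]->2 | ready=[1] | order so far=[3, 2]
  pop 1: indeg[0]->0; indeg[4]->1 | ready=[0] | order so far=[3, 2, 1]
  pop 0: indeg[4]->0 | ready=[4] | order so far=[3, 2, 1, 0]
  pop 4: no out-edges | ready=[] | order so far=[3, 2, 1, 0, 4]
  Result: [3, 2, 1, 0, 4]

Answer: [3, 2, 1, 0, 4]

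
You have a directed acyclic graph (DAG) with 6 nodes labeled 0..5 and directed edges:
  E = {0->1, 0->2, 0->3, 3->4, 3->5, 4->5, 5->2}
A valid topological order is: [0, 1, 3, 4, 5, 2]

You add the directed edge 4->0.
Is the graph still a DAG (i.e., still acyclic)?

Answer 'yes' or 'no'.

Given toposort: [0, 1, 3, 4, 5, 2]
Position of 4: index 3; position of 0: index 0
New edge 4->0: backward (u after v in old order)
Backward edge: old toposort is now invalid. Check if this creates a cycle.
Does 0 already reach 4? Reachable from 0: [0, 1, 2, 3, 4, 5]. YES -> cycle!
Still a DAG? no

Answer: no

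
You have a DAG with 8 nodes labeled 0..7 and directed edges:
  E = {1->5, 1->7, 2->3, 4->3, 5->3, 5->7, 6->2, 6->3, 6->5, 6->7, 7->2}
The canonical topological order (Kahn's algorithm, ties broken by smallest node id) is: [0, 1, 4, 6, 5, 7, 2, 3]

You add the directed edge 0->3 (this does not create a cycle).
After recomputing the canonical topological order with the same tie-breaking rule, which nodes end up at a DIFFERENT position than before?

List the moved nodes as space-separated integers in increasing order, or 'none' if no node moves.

Answer: none

Derivation:
Old toposort: [0, 1, 4, 6, 5, 7, 2, 3]
Added edge 0->3
Recompute Kahn (smallest-id tiebreak):
  initial in-degrees: [0, 0, 2, 5, 0, 2, 0, 3]
  ready (indeg=0): [0, 1, 4, 6]
  pop 0: indeg[3]->4 | ready=[1, 4, 6] | order so far=[0]
  pop 1: indeg[5]->1; indeg[7]->2 | ready=[4, 6] | order so far=[0, 1]
  pop 4: indeg[3]->3 | ready=[6] | order so far=[0, 1, 4]
  pop 6: indeg[2]->1; indeg[3]->2; indeg[5]->0; indeg[7]->1 | ready=[5] | order so far=[0, 1, 4, 6]
  pop 5: indeg[3]->1; indeg[7]->0 | ready=[7] | order so far=[0, 1, 4, 6, 5]
  pop 7: indeg[2]->0 | ready=[2] | order so far=[0, 1, 4, 6, 5, 7]
  pop 2: indeg[3]->0 | ready=[3] | order so far=[0, 1, 4, 6, 5, 7, 2]
  pop 3: no out-edges | ready=[] | order so far=[0, 1, 4, 6, 5, 7, 2, 3]
New canonical toposort: [0, 1, 4, 6, 5, 7, 2, 3]
Compare positions:
  Node 0: index 0 -> 0 (same)
  Node 1: index 1 -> 1 (same)
  Node 2: index 6 -> 6 (same)
  Node 3: index 7 -> 7 (same)
  Node 4: index 2 -> 2 (same)
  Node 5: index 4 -> 4 (same)
  Node 6: index 3 -> 3 (same)
  Node 7: index 5 -> 5 (same)
Nodes that changed position: none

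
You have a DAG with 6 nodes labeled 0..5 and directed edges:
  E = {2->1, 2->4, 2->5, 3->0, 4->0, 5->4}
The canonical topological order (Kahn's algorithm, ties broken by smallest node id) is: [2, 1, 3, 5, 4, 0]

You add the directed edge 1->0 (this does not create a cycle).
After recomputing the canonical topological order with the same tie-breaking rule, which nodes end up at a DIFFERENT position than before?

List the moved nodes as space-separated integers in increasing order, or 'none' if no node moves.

Old toposort: [2, 1, 3, 5, 4, 0]
Added edge 1->0
Recompute Kahn (smallest-id tiebreak):
  initial in-degrees: [3, 1, 0, 0, 2, 1]
  ready (indeg=0): [2, 3]
  pop 2: indeg[1]->0; indeg[4]->1; indeg[5]->0 | ready=[1, 3, 5] | order so far=[2]
  pop 1: indeg[0]->2 | ready=[3, 5] | order so far=[2, 1]
  pop 3: indeg[0]->1 | ready=[5] | order so far=[2, 1, 3]
  pop 5: indeg[4]->0 | ready=[4] | order so far=[2, 1, 3, 5]
  pop 4: indeg[0]->0 | ready=[0] | order so far=[2, 1, 3, 5, 4]
  pop 0: no out-edges | ready=[] | order so far=[2, 1, 3, 5, 4, 0]
New canonical toposort: [2, 1, 3, 5, 4, 0]
Compare positions:
  Node 0: index 5 -> 5 (same)
  Node 1: index 1 -> 1 (same)
  Node 2: index 0 -> 0 (same)
  Node 3: index 2 -> 2 (same)
  Node 4: index 4 -> 4 (same)
  Node 5: index 3 -> 3 (same)
Nodes that changed position: none

Answer: none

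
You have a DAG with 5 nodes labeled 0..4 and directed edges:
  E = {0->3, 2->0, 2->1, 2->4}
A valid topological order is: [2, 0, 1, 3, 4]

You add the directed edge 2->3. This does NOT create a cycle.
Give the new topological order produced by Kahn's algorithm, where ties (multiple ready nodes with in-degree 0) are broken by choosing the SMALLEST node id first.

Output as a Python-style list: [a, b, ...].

Answer: [2, 0, 1, 3, 4]

Derivation:
Old toposort: [2, 0, 1, 3, 4]
Added edge: 2->3
Position of 2 (0) < position of 3 (3). Old order still valid.
Run Kahn's algorithm (break ties by smallest node id):
  initial in-degrees: [1, 1, 0, 2, 1]
  ready (indeg=0): [2]
  pop 2: indeg[0]->0; indeg[1]->0; indeg[3]->1; indeg[4]->0 | ready=[0, 1, 4] | order so far=[2]
  pop 0: indeg[3]->0 | ready=[1, 3, 4] | order so far=[2, 0]
  pop 1: no out-edges | ready=[3, 4] | order so far=[2, 0, 1]
  pop 3: no out-edges | ready=[4] | order so far=[2, 0, 1, 3]
  pop 4: no out-edges | ready=[] | order so far=[2, 0, 1, 3, 4]
  Result: [2, 0, 1, 3, 4]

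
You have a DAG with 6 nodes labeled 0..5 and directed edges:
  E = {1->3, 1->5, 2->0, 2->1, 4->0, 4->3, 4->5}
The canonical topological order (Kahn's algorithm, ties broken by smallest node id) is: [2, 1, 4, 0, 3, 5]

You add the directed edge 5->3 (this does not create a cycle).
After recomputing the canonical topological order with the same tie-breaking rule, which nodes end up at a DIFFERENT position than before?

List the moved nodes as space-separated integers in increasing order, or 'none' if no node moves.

Answer: 3 5

Derivation:
Old toposort: [2, 1, 4, 0, 3, 5]
Added edge 5->3
Recompute Kahn (smallest-id tiebreak):
  initial in-degrees: [2, 1, 0, 3, 0, 2]
  ready (indeg=0): [2, 4]
  pop 2: indeg[0]->1; indeg[1]->0 | ready=[1, 4] | order so far=[2]
  pop 1: indeg[3]->2; indeg[5]->1 | ready=[4] | order so far=[2, 1]
  pop 4: indeg[0]->0; indeg[3]->1; indeg[5]->0 | ready=[0, 5] | order so far=[2, 1, 4]
  pop 0: no out-edges | ready=[5] | order so far=[2, 1, 4, 0]
  pop 5: indeg[3]->0 | ready=[3] | order so far=[2, 1, 4, 0, 5]
  pop 3: no out-edges | ready=[] | order so far=[2, 1, 4, 0, 5, 3]
New canonical toposort: [2, 1, 4, 0, 5, 3]
Compare positions:
  Node 0: index 3 -> 3 (same)
  Node 1: index 1 -> 1 (same)
  Node 2: index 0 -> 0 (same)
  Node 3: index 4 -> 5 (moved)
  Node 4: index 2 -> 2 (same)
  Node 5: index 5 -> 4 (moved)
Nodes that changed position: 3 5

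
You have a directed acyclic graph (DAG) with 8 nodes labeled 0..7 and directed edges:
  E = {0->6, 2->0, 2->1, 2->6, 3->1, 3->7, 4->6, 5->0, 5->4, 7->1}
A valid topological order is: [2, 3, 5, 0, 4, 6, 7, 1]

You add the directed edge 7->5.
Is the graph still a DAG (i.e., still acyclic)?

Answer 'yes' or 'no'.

Given toposort: [2, 3, 5, 0, 4, 6, 7, 1]
Position of 7: index 6; position of 5: index 2
New edge 7->5: backward (u after v in old order)
Backward edge: old toposort is now invalid. Check if this creates a cycle.
Does 5 already reach 7? Reachable from 5: [0, 4, 5, 6]. NO -> still a DAG (reorder needed).
Still a DAG? yes

Answer: yes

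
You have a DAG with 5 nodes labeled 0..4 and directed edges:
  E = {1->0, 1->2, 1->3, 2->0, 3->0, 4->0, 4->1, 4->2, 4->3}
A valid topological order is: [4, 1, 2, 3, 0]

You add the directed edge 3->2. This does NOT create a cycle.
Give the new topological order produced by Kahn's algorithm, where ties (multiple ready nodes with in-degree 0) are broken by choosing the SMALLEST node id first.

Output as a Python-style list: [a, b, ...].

Old toposort: [4, 1, 2, 3, 0]
Added edge: 3->2
Position of 3 (3) > position of 2 (2). Must reorder: 3 must now come before 2.
Run Kahn's algorithm (break ties by smallest node id):
  initial in-degrees: [4, 1, 3, 2, 0]
  ready (indeg=0): [4]
  pop 4: indeg[0]->3; indeg[1]->0; indeg[2]->2; indeg[3]->1 | ready=[1] | order so far=[4]
  pop 1: indeg[0]->2; indeg[2]->1; indeg[3]->0 | ready=[3] | order so far=[4, 1]
  pop 3: indeg[0]->1; indeg[2]->0 | ready=[2] | order so far=[4, 1, 3]
  pop 2: indeg[0]->0 | ready=[0] | order so far=[4, 1, 3, 2]
  pop 0: no out-edges | ready=[] | order so far=[4, 1, 3, 2, 0]
  Result: [4, 1, 3, 2, 0]

Answer: [4, 1, 3, 2, 0]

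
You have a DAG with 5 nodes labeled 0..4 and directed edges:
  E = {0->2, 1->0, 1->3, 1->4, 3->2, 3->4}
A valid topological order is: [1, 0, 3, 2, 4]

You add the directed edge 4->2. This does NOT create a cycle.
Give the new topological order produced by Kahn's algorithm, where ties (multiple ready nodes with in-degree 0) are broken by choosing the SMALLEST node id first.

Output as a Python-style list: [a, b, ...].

Answer: [1, 0, 3, 4, 2]

Derivation:
Old toposort: [1, 0, 3, 2, 4]
Added edge: 4->2
Position of 4 (4) > position of 2 (3). Must reorder: 4 must now come before 2.
Run Kahn's algorithm (break ties by smallest node id):
  initial in-degrees: [1, 0, 3, 1, 2]
  ready (indeg=0): [1]
  pop 1: indeg[0]->0; indeg[3]->0; indeg[4]->1 | ready=[0, 3] | order so far=[1]
  pop 0: indeg[2]->2 | ready=[3] | order so far=[1, 0]
  pop 3: indeg[2]->1; indeg[4]->0 | ready=[4] | order so far=[1, 0, 3]
  pop 4: indeg[2]->0 | ready=[2] | order so far=[1, 0, 3, 4]
  pop 2: no out-edges | ready=[] | order so far=[1, 0, 3, 4, 2]
  Result: [1, 0, 3, 4, 2]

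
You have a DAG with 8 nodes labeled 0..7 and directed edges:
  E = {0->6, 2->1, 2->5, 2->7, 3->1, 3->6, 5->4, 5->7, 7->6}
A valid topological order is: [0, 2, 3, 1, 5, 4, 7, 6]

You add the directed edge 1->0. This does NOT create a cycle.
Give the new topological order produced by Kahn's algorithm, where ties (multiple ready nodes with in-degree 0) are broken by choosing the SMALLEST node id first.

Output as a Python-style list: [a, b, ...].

Old toposort: [0, 2, 3, 1, 5, 4, 7, 6]
Added edge: 1->0
Position of 1 (3) > position of 0 (0). Must reorder: 1 must now come before 0.
Run Kahn's algorithm (break ties by smallest node id):
  initial in-degrees: [1, 2, 0, 0, 1, 1, 3, 2]
  ready (indeg=0): [2, 3]
  pop 2: indeg[1]->1; indeg[5]->0; indeg[7]->1 | ready=[3, 5] | order so far=[2]
  pop 3: indeg[1]->0; indeg[6]->2 | ready=[1, 5] | order so far=[2, 3]
  pop 1: indeg[0]->0 | ready=[0, 5] | order so far=[2, 3, 1]
  pop 0: indeg[6]->1 | ready=[5] | order so far=[2, 3, 1, 0]
  pop 5: indeg[4]->0; indeg[7]->0 | ready=[4, 7] | order so far=[2, 3, 1, 0, 5]
  pop 4: no out-edges | ready=[7] | order so far=[2, 3, 1, 0, 5, 4]
  pop 7: indeg[6]->0 | ready=[6] | order so far=[2, 3, 1, 0, 5, 4, 7]
  pop 6: no out-edges | ready=[] | order so far=[2, 3, 1, 0, 5, 4, 7, 6]
  Result: [2, 3, 1, 0, 5, 4, 7, 6]

Answer: [2, 3, 1, 0, 5, 4, 7, 6]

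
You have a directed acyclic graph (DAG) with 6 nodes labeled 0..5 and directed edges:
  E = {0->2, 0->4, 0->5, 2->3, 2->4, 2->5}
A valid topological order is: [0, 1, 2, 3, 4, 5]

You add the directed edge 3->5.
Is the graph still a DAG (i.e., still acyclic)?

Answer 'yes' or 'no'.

Given toposort: [0, 1, 2, 3, 4, 5]
Position of 3: index 3; position of 5: index 5
New edge 3->5: forward
Forward edge: respects the existing order. Still a DAG, same toposort still valid.
Still a DAG? yes

Answer: yes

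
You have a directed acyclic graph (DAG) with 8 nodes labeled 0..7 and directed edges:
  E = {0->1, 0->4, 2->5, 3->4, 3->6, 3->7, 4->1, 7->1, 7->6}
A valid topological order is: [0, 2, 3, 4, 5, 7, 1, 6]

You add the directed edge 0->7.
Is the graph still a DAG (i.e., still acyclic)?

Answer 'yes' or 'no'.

Answer: yes

Derivation:
Given toposort: [0, 2, 3, 4, 5, 7, 1, 6]
Position of 0: index 0; position of 7: index 5
New edge 0->7: forward
Forward edge: respects the existing order. Still a DAG, same toposort still valid.
Still a DAG? yes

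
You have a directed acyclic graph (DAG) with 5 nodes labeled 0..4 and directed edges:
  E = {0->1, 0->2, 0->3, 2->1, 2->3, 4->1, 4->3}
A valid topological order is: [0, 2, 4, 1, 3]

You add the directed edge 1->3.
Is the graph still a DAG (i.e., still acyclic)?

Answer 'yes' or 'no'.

Given toposort: [0, 2, 4, 1, 3]
Position of 1: index 3; position of 3: index 4
New edge 1->3: forward
Forward edge: respects the existing order. Still a DAG, same toposort still valid.
Still a DAG? yes

Answer: yes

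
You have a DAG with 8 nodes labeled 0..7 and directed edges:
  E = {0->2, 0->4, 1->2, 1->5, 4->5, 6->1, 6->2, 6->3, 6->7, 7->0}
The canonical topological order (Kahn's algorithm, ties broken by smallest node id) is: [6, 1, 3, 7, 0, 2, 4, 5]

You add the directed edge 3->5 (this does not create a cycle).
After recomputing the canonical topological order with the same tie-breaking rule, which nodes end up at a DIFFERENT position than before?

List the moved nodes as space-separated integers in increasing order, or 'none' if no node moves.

Answer: none

Derivation:
Old toposort: [6, 1, 3, 7, 0, 2, 4, 5]
Added edge 3->5
Recompute Kahn (smallest-id tiebreak):
  initial in-degrees: [1, 1, 3, 1, 1, 3, 0, 1]
  ready (indeg=0): [6]
  pop 6: indeg[1]->0; indeg[2]->2; indeg[3]->0; indeg[7]->0 | ready=[1, 3, 7] | order so far=[6]
  pop 1: indeg[2]->1; indeg[5]->2 | ready=[3, 7] | order so far=[6, 1]
  pop 3: indeg[5]->1 | ready=[7] | order so far=[6, 1, 3]
  pop 7: indeg[0]->0 | ready=[0] | order so far=[6, 1, 3, 7]
  pop 0: indeg[2]->0; indeg[4]->0 | ready=[2, 4] | order so far=[6, 1, 3, 7, 0]
  pop 2: no out-edges | ready=[4] | order so far=[6, 1, 3, 7, 0, 2]
  pop 4: indeg[5]->0 | ready=[5] | order so far=[6, 1, 3, 7, 0, 2, 4]
  pop 5: no out-edges | ready=[] | order so far=[6, 1, 3, 7, 0, 2, 4, 5]
New canonical toposort: [6, 1, 3, 7, 0, 2, 4, 5]
Compare positions:
  Node 0: index 4 -> 4 (same)
  Node 1: index 1 -> 1 (same)
  Node 2: index 5 -> 5 (same)
  Node 3: index 2 -> 2 (same)
  Node 4: index 6 -> 6 (same)
  Node 5: index 7 -> 7 (same)
  Node 6: index 0 -> 0 (same)
  Node 7: index 3 -> 3 (same)
Nodes that changed position: none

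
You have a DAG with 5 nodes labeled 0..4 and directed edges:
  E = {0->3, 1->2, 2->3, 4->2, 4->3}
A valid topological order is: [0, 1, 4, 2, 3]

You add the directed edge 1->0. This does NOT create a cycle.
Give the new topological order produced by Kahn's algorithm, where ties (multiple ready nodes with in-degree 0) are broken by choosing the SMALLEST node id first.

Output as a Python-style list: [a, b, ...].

Old toposort: [0, 1, 4, 2, 3]
Added edge: 1->0
Position of 1 (1) > position of 0 (0). Must reorder: 1 must now come before 0.
Run Kahn's algorithm (break ties by smallest node id):
  initial in-degrees: [1, 0, 2, 3, 0]
  ready (indeg=0): [1, 4]
  pop 1: indeg[0]->0; indeg[2]->1 | ready=[0, 4] | order so far=[1]
  pop 0: indeg[3]->2 | ready=[4] | order so far=[1, 0]
  pop 4: indeg[2]->0; indeg[3]->1 | ready=[2] | order so far=[1, 0, 4]
  pop 2: indeg[3]->0 | ready=[3] | order so far=[1, 0, 4, 2]
  pop 3: no out-edges | ready=[] | order so far=[1, 0, 4, 2, 3]
  Result: [1, 0, 4, 2, 3]

Answer: [1, 0, 4, 2, 3]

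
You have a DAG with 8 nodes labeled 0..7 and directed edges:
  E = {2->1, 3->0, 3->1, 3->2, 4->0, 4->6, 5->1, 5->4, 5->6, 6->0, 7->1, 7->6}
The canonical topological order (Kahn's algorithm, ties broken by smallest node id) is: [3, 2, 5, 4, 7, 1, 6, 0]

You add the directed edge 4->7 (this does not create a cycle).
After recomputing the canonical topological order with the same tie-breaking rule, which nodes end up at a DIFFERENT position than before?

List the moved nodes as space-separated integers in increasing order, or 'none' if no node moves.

Answer: none

Derivation:
Old toposort: [3, 2, 5, 4, 7, 1, 6, 0]
Added edge 4->7
Recompute Kahn (smallest-id tiebreak):
  initial in-degrees: [3, 4, 1, 0, 1, 0, 3, 1]
  ready (indeg=0): [3, 5]
  pop 3: indeg[0]->2; indeg[1]->3; indeg[2]->0 | ready=[2, 5] | order so far=[3]
  pop 2: indeg[1]->2 | ready=[5] | order so far=[3, 2]
  pop 5: indeg[1]->1; indeg[4]->0; indeg[6]->2 | ready=[4] | order so far=[3, 2, 5]
  pop 4: indeg[0]->1; indeg[6]->1; indeg[7]->0 | ready=[7] | order so far=[3, 2, 5, 4]
  pop 7: indeg[1]->0; indeg[6]->0 | ready=[1, 6] | order so far=[3, 2, 5, 4, 7]
  pop 1: no out-edges | ready=[6] | order so far=[3, 2, 5, 4, 7, 1]
  pop 6: indeg[0]->0 | ready=[0] | order so far=[3, 2, 5, 4, 7, 1, 6]
  pop 0: no out-edges | ready=[] | order so far=[3, 2, 5, 4, 7, 1, 6, 0]
New canonical toposort: [3, 2, 5, 4, 7, 1, 6, 0]
Compare positions:
  Node 0: index 7 -> 7 (same)
  Node 1: index 5 -> 5 (same)
  Node 2: index 1 -> 1 (same)
  Node 3: index 0 -> 0 (same)
  Node 4: index 3 -> 3 (same)
  Node 5: index 2 -> 2 (same)
  Node 6: index 6 -> 6 (same)
  Node 7: index 4 -> 4 (same)
Nodes that changed position: none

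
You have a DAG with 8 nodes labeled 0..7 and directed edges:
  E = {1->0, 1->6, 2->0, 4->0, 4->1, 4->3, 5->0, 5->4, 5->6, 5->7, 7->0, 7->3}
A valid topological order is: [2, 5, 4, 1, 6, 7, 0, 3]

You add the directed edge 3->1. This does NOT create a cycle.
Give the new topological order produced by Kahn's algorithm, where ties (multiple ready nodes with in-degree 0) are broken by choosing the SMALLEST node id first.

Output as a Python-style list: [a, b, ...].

Answer: [2, 5, 4, 7, 3, 1, 0, 6]

Derivation:
Old toposort: [2, 5, 4, 1, 6, 7, 0, 3]
Added edge: 3->1
Position of 3 (7) > position of 1 (3). Must reorder: 3 must now come before 1.
Run Kahn's algorithm (break ties by smallest node id):
  initial in-degrees: [5, 2, 0, 2, 1, 0, 2, 1]
  ready (indeg=0): [2, 5]
  pop 2: indeg[0]->4 | ready=[5] | order so far=[2]
  pop 5: indeg[0]->3; indeg[4]->0; indeg[6]->1; indeg[7]->0 | ready=[4, 7] | order so far=[2, 5]
  pop 4: indeg[0]->2; indeg[1]->1; indeg[3]->1 | ready=[7] | order so far=[2, 5, 4]
  pop 7: indeg[0]->1; indeg[3]->0 | ready=[3] | order so far=[2, 5, 4, 7]
  pop 3: indeg[1]->0 | ready=[1] | order so far=[2, 5, 4, 7, 3]
  pop 1: indeg[0]->0; indeg[6]->0 | ready=[0, 6] | order so far=[2, 5, 4, 7, 3, 1]
  pop 0: no out-edges | ready=[6] | order so far=[2, 5, 4, 7, 3, 1, 0]
  pop 6: no out-edges | ready=[] | order so far=[2, 5, 4, 7, 3, 1, 0, 6]
  Result: [2, 5, 4, 7, 3, 1, 0, 6]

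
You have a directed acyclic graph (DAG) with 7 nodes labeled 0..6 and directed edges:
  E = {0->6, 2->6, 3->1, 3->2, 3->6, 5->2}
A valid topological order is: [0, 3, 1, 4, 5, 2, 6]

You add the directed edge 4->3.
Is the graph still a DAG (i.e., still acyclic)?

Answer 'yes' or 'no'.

Answer: yes

Derivation:
Given toposort: [0, 3, 1, 4, 5, 2, 6]
Position of 4: index 3; position of 3: index 1
New edge 4->3: backward (u after v in old order)
Backward edge: old toposort is now invalid. Check if this creates a cycle.
Does 3 already reach 4? Reachable from 3: [1, 2, 3, 6]. NO -> still a DAG (reorder needed).
Still a DAG? yes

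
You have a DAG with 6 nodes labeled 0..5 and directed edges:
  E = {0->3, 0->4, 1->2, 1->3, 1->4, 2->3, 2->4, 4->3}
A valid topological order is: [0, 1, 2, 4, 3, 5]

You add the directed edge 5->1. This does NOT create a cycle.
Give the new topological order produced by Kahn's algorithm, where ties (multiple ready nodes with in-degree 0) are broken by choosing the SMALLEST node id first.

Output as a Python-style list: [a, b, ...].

Answer: [0, 5, 1, 2, 4, 3]

Derivation:
Old toposort: [0, 1, 2, 4, 3, 5]
Added edge: 5->1
Position of 5 (5) > position of 1 (1). Must reorder: 5 must now come before 1.
Run Kahn's algorithm (break ties by smallest node id):
  initial in-degrees: [0, 1, 1, 4, 3, 0]
  ready (indeg=0): [0, 5]
  pop 0: indeg[3]->3; indeg[4]->2 | ready=[5] | order so far=[0]
  pop 5: indeg[1]->0 | ready=[1] | order so far=[0, 5]
  pop 1: indeg[2]->0; indeg[3]->2; indeg[4]->1 | ready=[2] | order so far=[0, 5, 1]
  pop 2: indeg[3]->1; indeg[4]->0 | ready=[4] | order so far=[0, 5, 1, 2]
  pop 4: indeg[3]->0 | ready=[3] | order so far=[0, 5, 1, 2, 4]
  pop 3: no out-edges | ready=[] | order so far=[0, 5, 1, 2, 4, 3]
  Result: [0, 5, 1, 2, 4, 3]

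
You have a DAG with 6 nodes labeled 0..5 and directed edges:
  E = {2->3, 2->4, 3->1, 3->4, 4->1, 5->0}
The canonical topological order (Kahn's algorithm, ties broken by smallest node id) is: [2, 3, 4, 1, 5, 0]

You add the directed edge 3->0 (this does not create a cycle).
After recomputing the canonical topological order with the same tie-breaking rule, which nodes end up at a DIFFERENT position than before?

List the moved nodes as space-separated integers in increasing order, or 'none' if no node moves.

Answer: none

Derivation:
Old toposort: [2, 3, 4, 1, 5, 0]
Added edge 3->0
Recompute Kahn (smallest-id tiebreak):
  initial in-degrees: [2, 2, 0, 1, 2, 0]
  ready (indeg=0): [2, 5]
  pop 2: indeg[3]->0; indeg[4]->1 | ready=[3, 5] | order so far=[2]
  pop 3: indeg[0]->1; indeg[1]->1; indeg[4]->0 | ready=[4, 5] | order so far=[2, 3]
  pop 4: indeg[1]->0 | ready=[1, 5] | order so far=[2, 3, 4]
  pop 1: no out-edges | ready=[5] | order so far=[2, 3, 4, 1]
  pop 5: indeg[0]->0 | ready=[0] | order so far=[2, 3, 4, 1, 5]
  pop 0: no out-edges | ready=[] | order so far=[2, 3, 4, 1, 5, 0]
New canonical toposort: [2, 3, 4, 1, 5, 0]
Compare positions:
  Node 0: index 5 -> 5 (same)
  Node 1: index 3 -> 3 (same)
  Node 2: index 0 -> 0 (same)
  Node 3: index 1 -> 1 (same)
  Node 4: index 2 -> 2 (same)
  Node 5: index 4 -> 4 (same)
Nodes that changed position: none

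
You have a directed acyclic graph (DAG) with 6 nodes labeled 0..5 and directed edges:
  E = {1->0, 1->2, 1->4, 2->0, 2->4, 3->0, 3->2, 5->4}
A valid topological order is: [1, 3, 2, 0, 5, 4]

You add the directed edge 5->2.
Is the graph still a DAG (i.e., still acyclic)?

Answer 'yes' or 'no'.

Given toposort: [1, 3, 2, 0, 5, 4]
Position of 5: index 4; position of 2: index 2
New edge 5->2: backward (u after v in old order)
Backward edge: old toposort is now invalid. Check if this creates a cycle.
Does 2 already reach 5? Reachable from 2: [0, 2, 4]. NO -> still a DAG (reorder needed).
Still a DAG? yes

Answer: yes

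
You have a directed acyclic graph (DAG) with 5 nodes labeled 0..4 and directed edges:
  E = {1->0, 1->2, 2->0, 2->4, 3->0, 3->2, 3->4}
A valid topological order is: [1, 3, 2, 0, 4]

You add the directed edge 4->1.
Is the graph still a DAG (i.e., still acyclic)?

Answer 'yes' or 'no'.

Answer: no

Derivation:
Given toposort: [1, 3, 2, 0, 4]
Position of 4: index 4; position of 1: index 0
New edge 4->1: backward (u after v in old order)
Backward edge: old toposort is now invalid. Check if this creates a cycle.
Does 1 already reach 4? Reachable from 1: [0, 1, 2, 4]. YES -> cycle!
Still a DAG? no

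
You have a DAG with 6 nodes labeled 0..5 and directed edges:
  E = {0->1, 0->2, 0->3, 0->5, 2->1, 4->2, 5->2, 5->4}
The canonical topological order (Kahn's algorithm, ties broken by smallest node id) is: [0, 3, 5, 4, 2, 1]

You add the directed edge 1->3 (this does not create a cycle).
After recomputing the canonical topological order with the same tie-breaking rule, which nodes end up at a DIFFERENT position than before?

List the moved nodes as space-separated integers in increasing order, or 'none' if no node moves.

Answer: 1 2 3 4 5

Derivation:
Old toposort: [0, 3, 5, 4, 2, 1]
Added edge 1->3
Recompute Kahn (smallest-id tiebreak):
  initial in-degrees: [0, 2, 3, 2, 1, 1]
  ready (indeg=0): [0]
  pop 0: indeg[1]->1; indeg[2]->2; indeg[3]->1; indeg[5]->0 | ready=[5] | order so far=[0]
  pop 5: indeg[2]->1; indeg[4]->0 | ready=[4] | order so far=[0, 5]
  pop 4: indeg[2]->0 | ready=[2] | order so far=[0, 5, 4]
  pop 2: indeg[1]->0 | ready=[1] | order so far=[0, 5, 4, 2]
  pop 1: indeg[3]->0 | ready=[3] | order so far=[0, 5, 4, 2, 1]
  pop 3: no out-edges | ready=[] | order so far=[0, 5, 4, 2, 1, 3]
New canonical toposort: [0, 5, 4, 2, 1, 3]
Compare positions:
  Node 0: index 0 -> 0 (same)
  Node 1: index 5 -> 4 (moved)
  Node 2: index 4 -> 3 (moved)
  Node 3: index 1 -> 5 (moved)
  Node 4: index 3 -> 2 (moved)
  Node 5: index 2 -> 1 (moved)
Nodes that changed position: 1 2 3 4 5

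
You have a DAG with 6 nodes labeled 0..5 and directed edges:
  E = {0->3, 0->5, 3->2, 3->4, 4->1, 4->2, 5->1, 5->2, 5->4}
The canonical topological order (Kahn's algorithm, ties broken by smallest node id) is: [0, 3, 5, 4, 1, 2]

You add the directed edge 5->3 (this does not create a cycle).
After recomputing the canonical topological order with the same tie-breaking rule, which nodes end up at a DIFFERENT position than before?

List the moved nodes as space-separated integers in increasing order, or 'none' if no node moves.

Answer: 3 5

Derivation:
Old toposort: [0, 3, 5, 4, 1, 2]
Added edge 5->3
Recompute Kahn (smallest-id tiebreak):
  initial in-degrees: [0, 2, 3, 2, 2, 1]
  ready (indeg=0): [0]
  pop 0: indeg[3]->1; indeg[5]->0 | ready=[5] | order so far=[0]
  pop 5: indeg[1]->1; indeg[2]->2; indeg[3]->0; indeg[4]->1 | ready=[3] | order so far=[0, 5]
  pop 3: indeg[2]->1; indeg[4]->0 | ready=[4] | order so far=[0, 5, 3]
  pop 4: indeg[1]->0; indeg[2]->0 | ready=[1, 2] | order so far=[0, 5, 3, 4]
  pop 1: no out-edges | ready=[2] | order so far=[0, 5, 3, 4, 1]
  pop 2: no out-edges | ready=[] | order so far=[0, 5, 3, 4, 1, 2]
New canonical toposort: [0, 5, 3, 4, 1, 2]
Compare positions:
  Node 0: index 0 -> 0 (same)
  Node 1: index 4 -> 4 (same)
  Node 2: index 5 -> 5 (same)
  Node 3: index 1 -> 2 (moved)
  Node 4: index 3 -> 3 (same)
  Node 5: index 2 -> 1 (moved)
Nodes that changed position: 3 5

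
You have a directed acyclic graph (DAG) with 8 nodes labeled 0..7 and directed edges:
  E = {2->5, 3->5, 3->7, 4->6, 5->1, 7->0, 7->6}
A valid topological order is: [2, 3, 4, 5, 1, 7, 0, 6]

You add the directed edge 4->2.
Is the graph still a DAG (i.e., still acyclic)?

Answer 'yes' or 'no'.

Answer: yes

Derivation:
Given toposort: [2, 3, 4, 5, 1, 7, 0, 6]
Position of 4: index 2; position of 2: index 0
New edge 4->2: backward (u after v in old order)
Backward edge: old toposort is now invalid. Check if this creates a cycle.
Does 2 already reach 4? Reachable from 2: [1, 2, 5]. NO -> still a DAG (reorder needed).
Still a DAG? yes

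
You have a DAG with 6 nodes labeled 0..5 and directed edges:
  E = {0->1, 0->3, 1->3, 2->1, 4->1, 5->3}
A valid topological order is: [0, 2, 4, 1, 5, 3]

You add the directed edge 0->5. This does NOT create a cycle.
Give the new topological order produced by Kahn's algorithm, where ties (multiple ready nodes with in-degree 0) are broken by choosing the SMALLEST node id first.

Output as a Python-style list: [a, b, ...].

Old toposort: [0, 2, 4, 1, 5, 3]
Added edge: 0->5
Position of 0 (0) < position of 5 (4). Old order still valid.
Run Kahn's algorithm (break ties by smallest node id):
  initial in-degrees: [0, 3, 0, 3, 0, 1]
  ready (indeg=0): [0, 2, 4]
  pop 0: indeg[1]->2; indeg[3]->2; indeg[5]->0 | ready=[2, 4, 5] | order so far=[0]
  pop 2: indeg[1]->1 | ready=[4, 5] | order so far=[0, 2]
  pop 4: indeg[1]->0 | ready=[1, 5] | order so far=[0, 2, 4]
  pop 1: indeg[3]->1 | ready=[5] | order so far=[0, 2, 4, 1]
  pop 5: indeg[3]->0 | ready=[3] | order so far=[0, 2, 4, 1, 5]
  pop 3: no out-edges | ready=[] | order so far=[0, 2, 4, 1, 5, 3]
  Result: [0, 2, 4, 1, 5, 3]

Answer: [0, 2, 4, 1, 5, 3]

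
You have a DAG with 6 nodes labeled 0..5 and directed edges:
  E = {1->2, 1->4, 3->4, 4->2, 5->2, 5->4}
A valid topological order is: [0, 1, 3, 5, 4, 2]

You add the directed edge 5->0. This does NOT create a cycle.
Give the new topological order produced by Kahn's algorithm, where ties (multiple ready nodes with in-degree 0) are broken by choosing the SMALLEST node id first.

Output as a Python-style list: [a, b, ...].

Answer: [1, 3, 5, 0, 4, 2]

Derivation:
Old toposort: [0, 1, 3, 5, 4, 2]
Added edge: 5->0
Position of 5 (3) > position of 0 (0). Must reorder: 5 must now come before 0.
Run Kahn's algorithm (break ties by smallest node id):
  initial in-degrees: [1, 0, 3, 0, 3, 0]
  ready (indeg=0): [1, 3, 5]
  pop 1: indeg[2]->2; indeg[4]->2 | ready=[3, 5] | order so far=[1]
  pop 3: indeg[4]->1 | ready=[5] | order so far=[1, 3]
  pop 5: indeg[0]->0; indeg[2]->1; indeg[4]->0 | ready=[0, 4] | order so far=[1, 3, 5]
  pop 0: no out-edges | ready=[4] | order so far=[1, 3, 5, 0]
  pop 4: indeg[2]->0 | ready=[2] | order so far=[1, 3, 5, 0, 4]
  pop 2: no out-edges | ready=[] | order so far=[1, 3, 5, 0, 4, 2]
  Result: [1, 3, 5, 0, 4, 2]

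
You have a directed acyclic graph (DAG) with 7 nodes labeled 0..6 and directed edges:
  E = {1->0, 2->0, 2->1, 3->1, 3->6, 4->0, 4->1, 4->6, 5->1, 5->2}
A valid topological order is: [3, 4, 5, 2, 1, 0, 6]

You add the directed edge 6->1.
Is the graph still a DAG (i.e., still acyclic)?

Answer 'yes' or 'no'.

Answer: yes

Derivation:
Given toposort: [3, 4, 5, 2, 1, 0, 6]
Position of 6: index 6; position of 1: index 4
New edge 6->1: backward (u after v in old order)
Backward edge: old toposort is now invalid. Check if this creates a cycle.
Does 1 already reach 6? Reachable from 1: [0, 1]. NO -> still a DAG (reorder needed).
Still a DAG? yes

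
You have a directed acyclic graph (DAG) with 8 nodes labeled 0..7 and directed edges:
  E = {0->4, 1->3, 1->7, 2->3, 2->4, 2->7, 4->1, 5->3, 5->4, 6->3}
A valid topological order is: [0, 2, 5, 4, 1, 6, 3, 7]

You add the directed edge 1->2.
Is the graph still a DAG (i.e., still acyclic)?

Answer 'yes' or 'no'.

Given toposort: [0, 2, 5, 4, 1, 6, 3, 7]
Position of 1: index 4; position of 2: index 1
New edge 1->2: backward (u after v in old order)
Backward edge: old toposort is now invalid. Check if this creates a cycle.
Does 2 already reach 1? Reachable from 2: [1, 2, 3, 4, 7]. YES -> cycle!
Still a DAG? no

Answer: no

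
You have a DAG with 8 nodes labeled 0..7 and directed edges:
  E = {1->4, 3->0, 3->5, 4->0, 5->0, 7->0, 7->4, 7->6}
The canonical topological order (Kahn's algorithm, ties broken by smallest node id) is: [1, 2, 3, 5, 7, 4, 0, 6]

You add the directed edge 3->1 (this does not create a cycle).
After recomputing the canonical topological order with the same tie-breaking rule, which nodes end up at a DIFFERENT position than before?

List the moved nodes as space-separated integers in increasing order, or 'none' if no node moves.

Old toposort: [1, 2, 3, 5, 7, 4, 0, 6]
Added edge 3->1
Recompute Kahn (smallest-id tiebreak):
  initial in-degrees: [4, 1, 0, 0, 2, 1, 1, 0]
  ready (indeg=0): [2, 3, 7]
  pop 2: no out-edges | ready=[3, 7] | order so far=[2]
  pop 3: indeg[0]->3; indeg[1]->0; indeg[5]->0 | ready=[1, 5, 7] | order so far=[2, 3]
  pop 1: indeg[4]->1 | ready=[5, 7] | order so far=[2, 3, 1]
  pop 5: indeg[0]->2 | ready=[7] | order so far=[2, 3, 1, 5]
  pop 7: indeg[0]->1; indeg[4]->0; indeg[6]->0 | ready=[4, 6] | order so far=[2, 3, 1, 5, 7]
  pop 4: indeg[0]->0 | ready=[0, 6] | order so far=[2, 3, 1, 5, 7, 4]
  pop 0: no out-edges | ready=[6] | order so far=[2, 3, 1, 5, 7, 4, 0]
  pop 6: no out-edges | ready=[] | order so far=[2, 3, 1, 5, 7, 4, 0, 6]
New canonical toposort: [2, 3, 1, 5, 7, 4, 0, 6]
Compare positions:
  Node 0: index 6 -> 6 (same)
  Node 1: index 0 -> 2 (moved)
  Node 2: index 1 -> 0 (moved)
  Node 3: index 2 -> 1 (moved)
  Node 4: index 5 -> 5 (same)
  Node 5: index 3 -> 3 (same)
  Node 6: index 7 -> 7 (same)
  Node 7: index 4 -> 4 (same)
Nodes that changed position: 1 2 3

Answer: 1 2 3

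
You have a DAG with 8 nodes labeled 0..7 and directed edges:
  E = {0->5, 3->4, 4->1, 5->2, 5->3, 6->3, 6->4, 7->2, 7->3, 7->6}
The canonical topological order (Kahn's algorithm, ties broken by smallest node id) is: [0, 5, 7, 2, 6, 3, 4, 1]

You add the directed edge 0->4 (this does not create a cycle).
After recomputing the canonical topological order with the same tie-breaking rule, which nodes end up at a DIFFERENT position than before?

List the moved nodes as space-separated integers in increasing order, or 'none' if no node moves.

Old toposort: [0, 5, 7, 2, 6, 3, 4, 1]
Added edge 0->4
Recompute Kahn (smallest-id tiebreak):
  initial in-degrees: [0, 1, 2, 3, 3, 1, 1, 0]
  ready (indeg=0): [0, 7]
  pop 0: indeg[4]->2; indeg[5]->0 | ready=[5, 7] | order so far=[0]
  pop 5: indeg[2]->1; indeg[3]->2 | ready=[7] | order so far=[0, 5]
  pop 7: indeg[2]->0; indeg[3]->1; indeg[6]->0 | ready=[2, 6] | order so far=[0, 5, 7]
  pop 2: no out-edges | ready=[6] | order so far=[0, 5, 7, 2]
  pop 6: indeg[3]->0; indeg[4]->1 | ready=[3] | order so far=[0, 5, 7, 2, 6]
  pop 3: indeg[4]->0 | ready=[4] | order so far=[0, 5, 7, 2, 6, 3]
  pop 4: indeg[1]->0 | ready=[1] | order so far=[0, 5, 7, 2, 6, 3, 4]
  pop 1: no out-edges | ready=[] | order so far=[0, 5, 7, 2, 6, 3, 4, 1]
New canonical toposort: [0, 5, 7, 2, 6, 3, 4, 1]
Compare positions:
  Node 0: index 0 -> 0 (same)
  Node 1: index 7 -> 7 (same)
  Node 2: index 3 -> 3 (same)
  Node 3: index 5 -> 5 (same)
  Node 4: index 6 -> 6 (same)
  Node 5: index 1 -> 1 (same)
  Node 6: index 4 -> 4 (same)
  Node 7: index 2 -> 2 (same)
Nodes that changed position: none

Answer: none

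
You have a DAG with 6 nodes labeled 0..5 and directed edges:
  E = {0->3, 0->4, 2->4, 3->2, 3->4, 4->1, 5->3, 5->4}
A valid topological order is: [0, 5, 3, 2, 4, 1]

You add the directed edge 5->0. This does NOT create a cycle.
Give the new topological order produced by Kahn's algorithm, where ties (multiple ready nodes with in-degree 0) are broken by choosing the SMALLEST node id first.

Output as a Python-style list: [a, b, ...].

Old toposort: [0, 5, 3, 2, 4, 1]
Added edge: 5->0
Position of 5 (1) > position of 0 (0). Must reorder: 5 must now come before 0.
Run Kahn's algorithm (break ties by smallest node id):
  initial in-degrees: [1, 1, 1, 2, 4, 0]
  ready (indeg=0): [5]
  pop 5: indeg[0]->0; indeg[3]->1; indeg[4]->3 | ready=[0] | order so far=[5]
  pop 0: indeg[3]->0; indeg[4]->2 | ready=[3] | order so far=[5, 0]
  pop 3: indeg[2]->0; indeg[4]->1 | ready=[2] | order so far=[5, 0, 3]
  pop 2: indeg[4]->0 | ready=[4] | order so far=[5, 0, 3, 2]
  pop 4: indeg[1]->0 | ready=[1] | order so far=[5, 0, 3, 2, 4]
  pop 1: no out-edges | ready=[] | order so far=[5, 0, 3, 2, 4, 1]
  Result: [5, 0, 3, 2, 4, 1]

Answer: [5, 0, 3, 2, 4, 1]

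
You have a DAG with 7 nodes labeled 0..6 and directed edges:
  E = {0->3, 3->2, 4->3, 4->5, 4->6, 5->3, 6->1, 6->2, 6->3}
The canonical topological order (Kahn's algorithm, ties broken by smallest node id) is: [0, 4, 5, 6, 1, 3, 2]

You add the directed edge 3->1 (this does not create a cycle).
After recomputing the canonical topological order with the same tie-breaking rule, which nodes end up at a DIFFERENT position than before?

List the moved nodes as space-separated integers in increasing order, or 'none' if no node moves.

Old toposort: [0, 4, 5, 6, 1, 3, 2]
Added edge 3->1
Recompute Kahn (smallest-id tiebreak):
  initial in-degrees: [0, 2, 2, 4, 0, 1, 1]
  ready (indeg=0): [0, 4]
  pop 0: indeg[3]->3 | ready=[4] | order so far=[0]
  pop 4: indeg[3]->2; indeg[5]->0; indeg[6]->0 | ready=[5, 6] | order so far=[0, 4]
  pop 5: indeg[3]->1 | ready=[6] | order so far=[0, 4, 5]
  pop 6: indeg[1]->1; indeg[2]->1; indeg[3]->0 | ready=[3] | order so far=[0, 4, 5, 6]
  pop 3: indeg[1]->0; indeg[2]->0 | ready=[1, 2] | order so far=[0, 4, 5, 6, 3]
  pop 1: no out-edges | ready=[2] | order so far=[0, 4, 5, 6, 3, 1]
  pop 2: no out-edges | ready=[] | order so far=[0, 4, 5, 6, 3, 1, 2]
New canonical toposort: [0, 4, 5, 6, 3, 1, 2]
Compare positions:
  Node 0: index 0 -> 0 (same)
  Node 1: index 4 -> 5 (moved)
  Node 2: index 6 -> 6 (same)
  Node 3: index 5 -> 4 (moved)
  Node 4: index 1 -> 1 (same)
  Node 5: index 2 -> 2 (same)
  Node 6: index 3 -> 3 (same)
Nodes that changed position: 1 3

Answer: 1 3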